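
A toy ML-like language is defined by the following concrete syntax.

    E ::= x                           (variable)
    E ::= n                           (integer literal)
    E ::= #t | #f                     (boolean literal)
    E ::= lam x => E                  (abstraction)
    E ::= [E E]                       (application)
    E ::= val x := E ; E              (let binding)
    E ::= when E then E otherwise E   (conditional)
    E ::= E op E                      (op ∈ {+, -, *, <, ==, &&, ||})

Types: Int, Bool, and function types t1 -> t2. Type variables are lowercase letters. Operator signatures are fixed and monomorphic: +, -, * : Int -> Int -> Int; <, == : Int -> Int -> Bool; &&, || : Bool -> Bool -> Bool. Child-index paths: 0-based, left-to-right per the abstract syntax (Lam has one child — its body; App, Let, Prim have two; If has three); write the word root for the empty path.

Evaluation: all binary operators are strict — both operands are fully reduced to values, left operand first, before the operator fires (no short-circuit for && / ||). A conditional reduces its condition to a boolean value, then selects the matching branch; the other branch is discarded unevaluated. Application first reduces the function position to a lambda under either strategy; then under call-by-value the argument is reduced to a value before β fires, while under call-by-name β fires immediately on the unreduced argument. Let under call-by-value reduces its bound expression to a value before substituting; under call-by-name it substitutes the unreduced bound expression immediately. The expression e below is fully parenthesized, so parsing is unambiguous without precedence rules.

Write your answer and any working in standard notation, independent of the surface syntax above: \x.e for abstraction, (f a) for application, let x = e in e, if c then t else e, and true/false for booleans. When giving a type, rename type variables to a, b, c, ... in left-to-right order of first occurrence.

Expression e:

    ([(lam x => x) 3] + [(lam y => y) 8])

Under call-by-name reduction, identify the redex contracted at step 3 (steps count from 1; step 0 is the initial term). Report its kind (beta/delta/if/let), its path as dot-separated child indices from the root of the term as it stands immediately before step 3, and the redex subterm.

Derivation:
step 0: (((\x.x) 3) + ((\y.y) 8))
step 1: [beta@0] (3 + ((\y.y) 8))
step 2: [beta@1] (3 + 8)
step 3: [delta@root] 11

Answer: delta at root : (3 + 8)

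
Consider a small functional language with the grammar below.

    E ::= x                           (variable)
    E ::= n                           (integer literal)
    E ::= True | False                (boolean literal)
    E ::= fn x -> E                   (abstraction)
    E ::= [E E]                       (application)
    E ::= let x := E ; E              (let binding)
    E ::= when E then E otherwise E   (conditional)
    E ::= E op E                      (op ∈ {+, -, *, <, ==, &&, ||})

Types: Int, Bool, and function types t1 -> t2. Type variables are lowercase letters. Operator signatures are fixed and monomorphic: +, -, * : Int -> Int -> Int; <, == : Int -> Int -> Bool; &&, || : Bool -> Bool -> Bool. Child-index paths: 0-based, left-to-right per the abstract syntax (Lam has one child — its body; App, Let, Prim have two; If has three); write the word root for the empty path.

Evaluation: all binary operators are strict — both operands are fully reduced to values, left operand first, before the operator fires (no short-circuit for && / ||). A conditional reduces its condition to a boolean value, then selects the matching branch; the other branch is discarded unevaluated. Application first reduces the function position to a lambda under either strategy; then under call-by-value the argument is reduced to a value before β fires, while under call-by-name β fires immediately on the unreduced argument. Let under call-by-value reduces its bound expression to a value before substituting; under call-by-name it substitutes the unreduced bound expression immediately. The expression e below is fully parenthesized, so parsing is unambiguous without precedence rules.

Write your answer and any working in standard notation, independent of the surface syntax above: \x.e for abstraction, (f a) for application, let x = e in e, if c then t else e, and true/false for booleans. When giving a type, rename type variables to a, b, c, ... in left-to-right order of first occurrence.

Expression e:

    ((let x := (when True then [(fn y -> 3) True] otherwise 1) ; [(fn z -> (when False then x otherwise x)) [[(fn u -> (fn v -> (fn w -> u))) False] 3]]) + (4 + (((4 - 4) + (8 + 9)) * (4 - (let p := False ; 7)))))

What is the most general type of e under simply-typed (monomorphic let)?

Answer: Int

Derivation:
  unify Bool ~ Bool
\y._ : a -> Int
  unify a -> Int ~ Bool -> b
  unify a ~ Bool
  unify Int ~ b
_ _ : Int
  unify Int ~ Int
let x : Int
  unify Bool ~ Bool
x : Int
x : Int
  unify Int ~ Int
\z._ : c -> Int
u : d
\w._ : f -> d
\v._ : e -> f -> d
\u._ : d -> e -> f -> d
  unify d -> e -> f -> d ~ Bool -> g
  unify d ~ Bool
  unify e -> f -> Bool ~ g
_ _ : e -> f -> Bool
  unify e -> f -> Bool ~ Int -> h
  unify e ~ Int
  unify f -> Bool ~ h
_ _ : f -> Bool
  unify c -> Int ~ (f -> Bool) -> i
  unify c ~ f -> Bool
  unify Int ~ i
_ _ : Int
  unify Int ~ Int
  unify Int ~ Int
  unify Int ~ Int
  unify Int ~ Int
  unify Int ~ Int
  unify Int ~ Int
  unify Int ~ Int
  unify Int ~ Int
  unify Int ~ Int
  unify Int ~ Int
let p : Bool
  unify Int ~ Int
  unify Int ~ Int
  unify Int ~ Int
  unify Int ~ Int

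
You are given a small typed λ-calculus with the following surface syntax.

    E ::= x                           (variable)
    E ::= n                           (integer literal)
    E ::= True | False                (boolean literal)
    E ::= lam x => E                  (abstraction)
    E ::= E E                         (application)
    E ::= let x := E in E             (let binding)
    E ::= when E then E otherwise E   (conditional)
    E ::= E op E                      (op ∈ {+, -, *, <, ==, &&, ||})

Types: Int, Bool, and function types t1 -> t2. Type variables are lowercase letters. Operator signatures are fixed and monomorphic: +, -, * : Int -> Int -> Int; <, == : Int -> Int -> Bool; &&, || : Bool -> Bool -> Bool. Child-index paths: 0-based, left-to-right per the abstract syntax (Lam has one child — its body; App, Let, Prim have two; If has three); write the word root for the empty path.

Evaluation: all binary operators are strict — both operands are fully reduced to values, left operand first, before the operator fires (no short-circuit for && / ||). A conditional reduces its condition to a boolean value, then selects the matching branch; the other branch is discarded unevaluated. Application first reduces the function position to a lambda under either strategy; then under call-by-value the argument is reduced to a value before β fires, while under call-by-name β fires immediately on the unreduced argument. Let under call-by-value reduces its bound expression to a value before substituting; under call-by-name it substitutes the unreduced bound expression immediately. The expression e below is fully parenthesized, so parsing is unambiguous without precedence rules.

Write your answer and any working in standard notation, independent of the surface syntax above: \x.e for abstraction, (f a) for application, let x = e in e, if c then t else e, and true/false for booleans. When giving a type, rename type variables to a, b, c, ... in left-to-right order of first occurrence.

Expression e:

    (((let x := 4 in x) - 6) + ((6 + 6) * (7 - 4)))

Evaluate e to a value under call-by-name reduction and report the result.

Derivation:
step 0: (((let x = 4 in x) - 6) + ((6 + 6) * (7 - 4)))
step 1: [let@0.0] ((4 - 6) + ((6 + 6) * (7 - 4)))
step 2: [delta@0] (-2 + ((6 + 6) * (7 - 4)))
step 3: [delta@1.0] (-2 + (12 * (7 - 4)))
step 4: [delta@1.1] (-2 + (12 * 3))
step 5: [delta@1] (-2 + 36)
step 6: [delta@root] 34

Answer: 34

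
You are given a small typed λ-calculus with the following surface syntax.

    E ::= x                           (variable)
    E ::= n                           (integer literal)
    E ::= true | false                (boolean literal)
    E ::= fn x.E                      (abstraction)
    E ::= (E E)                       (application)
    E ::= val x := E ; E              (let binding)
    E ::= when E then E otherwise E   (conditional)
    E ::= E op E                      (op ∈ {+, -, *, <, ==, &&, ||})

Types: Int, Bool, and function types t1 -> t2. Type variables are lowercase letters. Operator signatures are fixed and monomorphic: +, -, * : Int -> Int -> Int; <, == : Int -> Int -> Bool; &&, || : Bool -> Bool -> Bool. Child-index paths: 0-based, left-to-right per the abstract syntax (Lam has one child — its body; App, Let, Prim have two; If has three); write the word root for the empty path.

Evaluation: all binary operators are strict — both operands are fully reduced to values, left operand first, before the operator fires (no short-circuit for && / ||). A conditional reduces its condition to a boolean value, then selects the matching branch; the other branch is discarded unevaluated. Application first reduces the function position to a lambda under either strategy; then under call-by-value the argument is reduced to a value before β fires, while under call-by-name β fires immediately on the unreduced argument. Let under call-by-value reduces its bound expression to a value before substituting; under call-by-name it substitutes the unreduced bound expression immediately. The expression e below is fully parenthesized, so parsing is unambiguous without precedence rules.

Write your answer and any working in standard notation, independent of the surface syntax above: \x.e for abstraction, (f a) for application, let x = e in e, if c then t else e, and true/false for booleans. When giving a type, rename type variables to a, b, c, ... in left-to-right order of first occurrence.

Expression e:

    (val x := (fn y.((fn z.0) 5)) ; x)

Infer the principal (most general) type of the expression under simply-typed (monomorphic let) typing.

Working:
\z._ : b -> Int
  unify b -> Int ~ Int -> c
  unify b ~ Int
  unify Int ~ c
_ _ : Int
\y._ : a -> Int
let x : a -> Int
x : a -> Int

Answer: a -> Int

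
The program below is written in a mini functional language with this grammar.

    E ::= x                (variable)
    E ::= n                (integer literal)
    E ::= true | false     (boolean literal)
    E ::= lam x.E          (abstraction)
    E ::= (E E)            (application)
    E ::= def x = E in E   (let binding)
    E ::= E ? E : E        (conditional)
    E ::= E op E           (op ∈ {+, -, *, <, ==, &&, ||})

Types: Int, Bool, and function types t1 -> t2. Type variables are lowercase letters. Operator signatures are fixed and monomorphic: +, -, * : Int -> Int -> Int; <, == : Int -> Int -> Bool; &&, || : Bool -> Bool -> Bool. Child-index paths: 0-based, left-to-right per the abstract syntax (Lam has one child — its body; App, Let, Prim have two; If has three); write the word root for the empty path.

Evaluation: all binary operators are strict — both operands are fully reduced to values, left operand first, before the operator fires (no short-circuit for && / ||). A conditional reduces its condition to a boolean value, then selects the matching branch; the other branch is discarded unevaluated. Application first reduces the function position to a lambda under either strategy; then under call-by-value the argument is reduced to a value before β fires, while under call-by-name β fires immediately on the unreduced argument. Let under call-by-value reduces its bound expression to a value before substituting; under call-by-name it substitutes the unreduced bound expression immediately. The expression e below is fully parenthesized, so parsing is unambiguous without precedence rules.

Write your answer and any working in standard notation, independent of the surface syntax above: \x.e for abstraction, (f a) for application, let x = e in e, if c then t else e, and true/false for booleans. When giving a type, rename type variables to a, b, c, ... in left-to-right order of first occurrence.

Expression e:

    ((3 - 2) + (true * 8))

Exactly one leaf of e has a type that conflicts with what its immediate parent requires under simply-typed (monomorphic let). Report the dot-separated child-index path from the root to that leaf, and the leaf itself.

Answer: 1.0 : true

Working:
  unify Int ~ Int
  unify Int ~ Int
  unify Int ~ Int
  unify Bool ~ Int
  FAIL: mismatch Bool ~ Int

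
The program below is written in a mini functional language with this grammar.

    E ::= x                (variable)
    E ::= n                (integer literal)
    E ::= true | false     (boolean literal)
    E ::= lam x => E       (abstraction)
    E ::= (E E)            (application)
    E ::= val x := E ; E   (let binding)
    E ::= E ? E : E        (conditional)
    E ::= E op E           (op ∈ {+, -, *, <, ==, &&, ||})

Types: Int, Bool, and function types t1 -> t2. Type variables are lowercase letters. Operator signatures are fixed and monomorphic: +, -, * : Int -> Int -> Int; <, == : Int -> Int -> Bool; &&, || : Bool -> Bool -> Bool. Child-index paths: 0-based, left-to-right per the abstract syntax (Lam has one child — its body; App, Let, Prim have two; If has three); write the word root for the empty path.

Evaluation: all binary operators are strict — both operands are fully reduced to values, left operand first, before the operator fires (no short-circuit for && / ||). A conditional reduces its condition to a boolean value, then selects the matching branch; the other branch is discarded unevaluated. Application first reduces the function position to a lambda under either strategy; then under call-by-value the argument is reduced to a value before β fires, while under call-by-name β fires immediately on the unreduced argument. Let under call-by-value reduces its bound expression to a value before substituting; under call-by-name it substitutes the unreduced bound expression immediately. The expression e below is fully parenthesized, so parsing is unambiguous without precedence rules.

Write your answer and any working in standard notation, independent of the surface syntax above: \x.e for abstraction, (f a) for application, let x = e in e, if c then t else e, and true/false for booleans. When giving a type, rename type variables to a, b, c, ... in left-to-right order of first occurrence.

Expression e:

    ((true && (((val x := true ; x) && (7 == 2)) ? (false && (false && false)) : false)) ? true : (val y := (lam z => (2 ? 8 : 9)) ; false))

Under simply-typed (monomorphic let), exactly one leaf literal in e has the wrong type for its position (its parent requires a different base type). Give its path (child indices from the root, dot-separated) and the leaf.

Answer: 2.0.0.0 : 2

Working:
  unify Bool ~ Bool
let x : Bool
x : Bool
  unify Bool ~ Bool
  unify Int ~ Int
  unify Int ~ Int
  unify Bool ~ Bool
  unify Bool ~ Bool
  unify Bool ~ Bool
  unify Bool ~ Bool
  unify Bool ~ Bool
  unify Bool ~ Bool
  unify Bool ~ Bool
  unify Bool ~ Bool
  unify Bool ~ Bool
  unify Int ~ Bool
  FAIL: mismatch Int ~ Bool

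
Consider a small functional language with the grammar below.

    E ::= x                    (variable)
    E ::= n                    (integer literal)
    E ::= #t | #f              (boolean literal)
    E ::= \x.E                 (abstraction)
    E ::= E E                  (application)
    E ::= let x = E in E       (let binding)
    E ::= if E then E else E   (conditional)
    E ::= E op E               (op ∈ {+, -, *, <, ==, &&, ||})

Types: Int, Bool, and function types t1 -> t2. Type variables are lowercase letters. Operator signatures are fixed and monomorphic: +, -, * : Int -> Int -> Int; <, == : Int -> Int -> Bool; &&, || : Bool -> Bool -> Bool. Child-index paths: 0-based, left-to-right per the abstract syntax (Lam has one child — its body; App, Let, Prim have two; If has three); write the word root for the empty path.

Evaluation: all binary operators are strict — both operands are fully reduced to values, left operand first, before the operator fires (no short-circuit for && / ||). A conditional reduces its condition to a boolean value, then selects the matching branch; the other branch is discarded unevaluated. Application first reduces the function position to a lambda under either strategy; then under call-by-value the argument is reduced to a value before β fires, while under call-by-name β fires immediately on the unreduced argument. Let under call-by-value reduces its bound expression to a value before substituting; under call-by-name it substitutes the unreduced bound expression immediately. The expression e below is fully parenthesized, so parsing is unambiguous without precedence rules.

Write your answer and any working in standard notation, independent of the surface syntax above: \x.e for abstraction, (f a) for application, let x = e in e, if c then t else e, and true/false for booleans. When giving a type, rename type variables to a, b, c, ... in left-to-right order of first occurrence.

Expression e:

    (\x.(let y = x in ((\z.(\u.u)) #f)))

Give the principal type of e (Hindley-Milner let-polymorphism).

Derivation:
x : a
let y : a
u : c
\u._ : c -> c
\z._ : b -> c -> c
  unify b -> c -> c ~ Bool -> d
  unify b ~ Bool
  unify c -> c ~ d
_ _ : c -> c
\x._ : a -> c -> c

Answer: a -> b -> b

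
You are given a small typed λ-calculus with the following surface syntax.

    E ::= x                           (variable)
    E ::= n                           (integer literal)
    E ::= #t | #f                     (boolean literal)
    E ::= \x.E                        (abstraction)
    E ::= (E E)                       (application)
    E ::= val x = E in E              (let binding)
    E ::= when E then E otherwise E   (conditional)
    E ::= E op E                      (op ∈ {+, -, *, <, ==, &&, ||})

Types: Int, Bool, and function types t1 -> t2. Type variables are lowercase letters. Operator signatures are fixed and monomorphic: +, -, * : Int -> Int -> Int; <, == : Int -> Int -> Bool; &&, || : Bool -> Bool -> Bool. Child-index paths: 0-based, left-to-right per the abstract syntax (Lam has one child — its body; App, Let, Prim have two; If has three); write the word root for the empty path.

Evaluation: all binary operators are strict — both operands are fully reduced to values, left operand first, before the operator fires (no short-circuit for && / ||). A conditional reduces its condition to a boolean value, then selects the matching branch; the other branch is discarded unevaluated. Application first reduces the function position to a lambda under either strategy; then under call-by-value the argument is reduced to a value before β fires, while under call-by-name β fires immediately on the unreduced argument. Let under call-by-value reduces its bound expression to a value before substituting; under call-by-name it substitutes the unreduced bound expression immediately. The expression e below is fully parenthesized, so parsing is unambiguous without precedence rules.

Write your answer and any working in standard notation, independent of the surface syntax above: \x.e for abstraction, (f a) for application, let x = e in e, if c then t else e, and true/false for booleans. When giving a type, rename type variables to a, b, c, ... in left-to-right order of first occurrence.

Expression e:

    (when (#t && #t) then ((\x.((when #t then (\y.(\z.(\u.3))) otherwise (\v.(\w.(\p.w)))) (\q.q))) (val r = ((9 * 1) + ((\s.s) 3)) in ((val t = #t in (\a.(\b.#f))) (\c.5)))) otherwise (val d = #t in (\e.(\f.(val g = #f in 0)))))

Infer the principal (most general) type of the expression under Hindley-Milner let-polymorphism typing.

Trace:
  unify Bool ~ Bool
  unify Bool ~ Bool
  unify Bool ~ Bool
  unify Bool ~ Bool
\u._ : d -> Int
\z._ : c -> d -> Int
\y._ : b -> c -> d -> Int
w : f
\p._ : g -> f
\w._ : f -> g -> f
\v._ : e -> f -> g -> f
  unify b -> c -> d -> Int ~ e -> f -> g -> f
  unify b ~ e
  unify c -> d -> Int ~ f -> g -> f
  unify c ~ f
  unify d -> Int ~ g -> f
  unify d ~ g
  unify Int ~ f
q : h
\q._ : h -> h
  unify e -> Int -> g -> Int ~ (h -> h) -> i
  unify e ~ h -> h
  unify Int -> g -> Int ~ i
_ _ : Int -> g -> Int
\x._ : a -> Int -> g -> Int
  unify Int ~ Int
  unify Int ~ Int
  unify Int ~ Int
s : j
\s._ : j -> j
  unify j -> j ~ Int -> k
  unify j ~ Int
  unify Int ~ k
_ _ : Int
  unify Int ~ Int
let r : Int
let t : Bool
\b._ : m -> Bool
\a._ : l -> m -> Bool
\c._ : n -> Int
  unify l -> m -> Bool ~ (n -> Int) -> o
  unify l ~ n -> Int
  unify m -> Bool ~ o
_ _ : m -> Bool
  unify a -> Int -> g -> Int ~ (m -> Bool) -> p
  unify a ~ m -> Bool
  unify Int -> g -> Int ~ p
_ _ : Int -> g -> Int
let d : Bool
let g : Bool
\f._ : r -> Int
\e._ : q -> r -> Int
  unify Int -> g -> Int ~ q -> r -> Int
  unify Int ~ q
  unify g -> Int ~ r -> Int
  unify g ~ r
  unify Int ~ Int

Answer: Int -> a -> Int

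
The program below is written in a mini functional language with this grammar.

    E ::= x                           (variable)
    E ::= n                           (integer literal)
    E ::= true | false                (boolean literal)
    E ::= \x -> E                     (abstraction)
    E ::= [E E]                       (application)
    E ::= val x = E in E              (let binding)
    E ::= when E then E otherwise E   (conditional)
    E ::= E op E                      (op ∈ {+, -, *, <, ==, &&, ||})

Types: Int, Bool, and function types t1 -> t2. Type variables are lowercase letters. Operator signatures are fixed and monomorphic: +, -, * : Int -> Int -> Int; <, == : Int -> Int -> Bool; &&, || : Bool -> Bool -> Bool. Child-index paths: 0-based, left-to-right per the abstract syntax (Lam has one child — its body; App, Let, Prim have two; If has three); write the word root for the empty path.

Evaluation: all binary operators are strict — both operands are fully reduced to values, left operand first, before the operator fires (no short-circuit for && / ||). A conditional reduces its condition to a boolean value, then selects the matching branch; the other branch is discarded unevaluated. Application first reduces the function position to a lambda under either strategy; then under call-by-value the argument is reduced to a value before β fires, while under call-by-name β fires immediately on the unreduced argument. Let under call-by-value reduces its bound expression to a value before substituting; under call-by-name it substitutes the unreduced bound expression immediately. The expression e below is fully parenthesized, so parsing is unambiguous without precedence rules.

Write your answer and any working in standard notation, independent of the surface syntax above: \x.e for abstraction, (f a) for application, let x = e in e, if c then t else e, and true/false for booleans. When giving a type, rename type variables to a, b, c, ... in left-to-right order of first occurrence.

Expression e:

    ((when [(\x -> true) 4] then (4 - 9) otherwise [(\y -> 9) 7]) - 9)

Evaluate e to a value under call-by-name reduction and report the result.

Trace:
step 0: ((if ((\x.true) 4) then (4 - 9) else ((\y.9) 7)) - 9)
step 1: [beta@0.0] ((if true then (4 - 9) else ((\y.9) 7)) - 9)
step 2: [if@0] ((4 - 9) - 9)
step 3: [delta@0] (-5 - 9)
step 4: [delta@root] -14

Answer: -14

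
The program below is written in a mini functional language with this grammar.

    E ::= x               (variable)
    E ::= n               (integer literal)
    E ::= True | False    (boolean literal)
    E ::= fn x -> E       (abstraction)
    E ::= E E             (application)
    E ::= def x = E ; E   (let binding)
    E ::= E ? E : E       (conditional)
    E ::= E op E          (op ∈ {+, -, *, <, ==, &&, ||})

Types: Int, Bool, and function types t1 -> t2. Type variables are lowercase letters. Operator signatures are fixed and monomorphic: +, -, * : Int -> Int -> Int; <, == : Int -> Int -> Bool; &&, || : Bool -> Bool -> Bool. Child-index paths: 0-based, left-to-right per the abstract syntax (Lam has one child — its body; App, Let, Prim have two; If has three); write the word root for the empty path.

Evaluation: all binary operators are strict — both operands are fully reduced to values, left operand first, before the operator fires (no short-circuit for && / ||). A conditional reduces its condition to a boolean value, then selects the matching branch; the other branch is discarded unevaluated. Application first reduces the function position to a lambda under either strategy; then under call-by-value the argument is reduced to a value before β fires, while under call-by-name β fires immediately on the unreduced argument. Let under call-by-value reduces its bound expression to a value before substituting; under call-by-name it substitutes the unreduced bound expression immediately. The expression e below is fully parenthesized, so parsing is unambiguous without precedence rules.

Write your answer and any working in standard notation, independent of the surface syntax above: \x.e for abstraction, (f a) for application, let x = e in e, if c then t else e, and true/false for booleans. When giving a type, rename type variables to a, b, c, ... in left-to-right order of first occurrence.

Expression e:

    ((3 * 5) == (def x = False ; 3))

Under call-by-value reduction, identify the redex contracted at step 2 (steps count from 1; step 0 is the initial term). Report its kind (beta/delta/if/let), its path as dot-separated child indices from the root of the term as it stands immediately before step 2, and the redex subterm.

Answer: let at 1 : (let x = false in 3)

Derivation:
step 0: ((3 * 5) == (let x = false in 3))
step 1: [delta@0] (15 == (let x = false in 3))
step 2: [let@1] (15 == 3)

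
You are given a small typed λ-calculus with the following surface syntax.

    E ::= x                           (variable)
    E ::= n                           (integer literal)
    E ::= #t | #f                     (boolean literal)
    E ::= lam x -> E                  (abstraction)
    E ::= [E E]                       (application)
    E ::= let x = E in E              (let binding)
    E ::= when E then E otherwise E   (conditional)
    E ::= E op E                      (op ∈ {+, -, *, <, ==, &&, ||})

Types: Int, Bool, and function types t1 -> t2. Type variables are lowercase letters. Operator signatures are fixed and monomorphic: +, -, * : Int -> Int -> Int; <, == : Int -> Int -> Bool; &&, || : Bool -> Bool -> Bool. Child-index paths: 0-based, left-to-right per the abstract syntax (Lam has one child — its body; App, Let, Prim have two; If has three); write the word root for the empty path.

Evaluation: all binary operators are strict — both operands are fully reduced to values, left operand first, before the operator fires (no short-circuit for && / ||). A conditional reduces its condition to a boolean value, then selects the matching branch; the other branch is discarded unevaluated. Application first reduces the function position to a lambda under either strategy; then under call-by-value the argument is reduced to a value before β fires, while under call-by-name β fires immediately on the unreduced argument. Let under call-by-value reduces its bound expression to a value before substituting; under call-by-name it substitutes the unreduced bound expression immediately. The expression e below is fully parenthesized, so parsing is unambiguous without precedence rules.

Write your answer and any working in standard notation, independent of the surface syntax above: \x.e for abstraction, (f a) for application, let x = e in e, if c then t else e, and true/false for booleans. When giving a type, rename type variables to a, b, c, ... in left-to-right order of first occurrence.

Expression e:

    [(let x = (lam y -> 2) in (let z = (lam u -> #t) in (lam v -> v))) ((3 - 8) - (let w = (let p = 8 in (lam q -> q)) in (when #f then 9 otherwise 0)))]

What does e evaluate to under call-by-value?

Derivation:
step 0: ((let x = (\y.2) in (let z = (\u.true) in (\v.v))) ((3 - 8) - (let w = (let p = 8 in (\q.q)) in (if false then 9 else 0))))
step 1: [let@0] ((let z = (\u.true) in (\v.v)) ((3 - 8) - (let w = (let p = 8 in (\q.q)) in (if false then 9 else 0))))
step 2: [let@0] ((\v.v) ((3 - 8) - (let w = (let p = 8 in (\q.q)) in (if false then 9 else 0))))
step 3: [delta@1.0] ((\v.v) (-5 - (let w = (let p = 8 in (\q.q)) in (if false then 9 else 0))))
step 4: [let@1.1.0] ((\v.v) (-5 - (let w = (\q.q) in (if false then 9 else 0))))
step 5: [let@1.1] ((\v.v) (-5 - (if false then 9 else 0)))
step 6: [if@1.1] ((\v.v) (-5 - 0))
step 7: [delta@1] ((\v.v) -5)
step 8: [beta@root] -5

Answer: -5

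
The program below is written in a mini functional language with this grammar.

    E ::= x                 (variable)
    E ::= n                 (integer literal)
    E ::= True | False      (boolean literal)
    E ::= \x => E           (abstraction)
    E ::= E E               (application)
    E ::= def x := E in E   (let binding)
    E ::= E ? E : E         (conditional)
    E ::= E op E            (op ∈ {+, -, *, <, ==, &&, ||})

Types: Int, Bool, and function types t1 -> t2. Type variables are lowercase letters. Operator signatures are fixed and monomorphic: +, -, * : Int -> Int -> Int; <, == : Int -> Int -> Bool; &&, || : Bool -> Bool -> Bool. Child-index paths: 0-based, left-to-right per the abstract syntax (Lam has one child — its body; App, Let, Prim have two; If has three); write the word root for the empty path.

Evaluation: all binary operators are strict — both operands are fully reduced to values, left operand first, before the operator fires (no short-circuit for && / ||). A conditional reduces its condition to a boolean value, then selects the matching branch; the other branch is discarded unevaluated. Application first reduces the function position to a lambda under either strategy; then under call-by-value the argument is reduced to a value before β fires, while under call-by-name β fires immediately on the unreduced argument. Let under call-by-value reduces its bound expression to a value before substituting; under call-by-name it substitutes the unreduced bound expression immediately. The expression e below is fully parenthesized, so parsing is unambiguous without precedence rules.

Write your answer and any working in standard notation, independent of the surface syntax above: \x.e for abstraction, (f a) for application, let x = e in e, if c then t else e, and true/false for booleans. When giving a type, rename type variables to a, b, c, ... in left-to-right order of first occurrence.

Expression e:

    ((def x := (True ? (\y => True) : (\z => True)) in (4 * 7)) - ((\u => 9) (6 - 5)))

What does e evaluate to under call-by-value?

Answer: 19

Trace:
step 0: ((let x = (if true then (\y.true) else (\z.true)) in (4 * 7)) - ((\u.9) (6 - 5)))
step 1: [if@0.0] ((let x = (\y.true) in (4 * 7)) - ((\u.9) (6 - 5)))
step 2: [let@0] ((4 * 7) - ((\u.9) (6 - 5)))
step 3: [delta@0] (28 - ((\u.9) (6 - 5)))
step 4: [delta@1.1] (28 - ((\u.9) 1))
step 5: [beta@1] (28 - 9)
step 6: [delta@root] 19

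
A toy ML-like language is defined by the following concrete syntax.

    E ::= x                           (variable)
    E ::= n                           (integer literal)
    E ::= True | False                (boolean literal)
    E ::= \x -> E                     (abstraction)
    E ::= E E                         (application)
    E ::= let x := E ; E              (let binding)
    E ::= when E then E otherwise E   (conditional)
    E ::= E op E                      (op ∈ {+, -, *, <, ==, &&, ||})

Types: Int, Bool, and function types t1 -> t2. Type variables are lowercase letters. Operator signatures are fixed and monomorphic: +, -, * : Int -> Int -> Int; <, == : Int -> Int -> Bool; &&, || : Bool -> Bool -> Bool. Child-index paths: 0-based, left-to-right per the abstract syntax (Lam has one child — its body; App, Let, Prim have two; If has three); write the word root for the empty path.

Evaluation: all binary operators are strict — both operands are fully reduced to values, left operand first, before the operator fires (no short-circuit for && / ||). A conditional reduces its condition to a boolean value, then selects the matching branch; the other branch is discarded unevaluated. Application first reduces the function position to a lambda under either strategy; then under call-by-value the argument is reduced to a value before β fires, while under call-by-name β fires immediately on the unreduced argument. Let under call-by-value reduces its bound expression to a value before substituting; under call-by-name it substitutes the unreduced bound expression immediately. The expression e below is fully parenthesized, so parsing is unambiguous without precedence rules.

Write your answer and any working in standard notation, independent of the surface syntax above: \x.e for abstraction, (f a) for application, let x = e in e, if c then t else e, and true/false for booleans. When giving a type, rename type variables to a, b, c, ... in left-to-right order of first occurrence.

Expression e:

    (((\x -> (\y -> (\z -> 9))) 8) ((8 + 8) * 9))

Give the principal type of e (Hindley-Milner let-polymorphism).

Answer: a -> Int

Trace:
\z._ : c -> Int
\y._ : b -> c -> Int
\x._ : a -> b -> c -> Int
  unify a -> b -> c -> Int ~ Int -> d
  unify a ~ Int
  unify b -> c -> Int ~ d
_ _ : b -> c -> Int
  unify Int ~ Int
  unify Int ~ Int
  unify Int ~ Int
  unify Int ~ Int
  unify b -> c -> Int ~ Int -> e
  unify b ~ Int
  unify c -> Int ~ e
_ _ : c -> Int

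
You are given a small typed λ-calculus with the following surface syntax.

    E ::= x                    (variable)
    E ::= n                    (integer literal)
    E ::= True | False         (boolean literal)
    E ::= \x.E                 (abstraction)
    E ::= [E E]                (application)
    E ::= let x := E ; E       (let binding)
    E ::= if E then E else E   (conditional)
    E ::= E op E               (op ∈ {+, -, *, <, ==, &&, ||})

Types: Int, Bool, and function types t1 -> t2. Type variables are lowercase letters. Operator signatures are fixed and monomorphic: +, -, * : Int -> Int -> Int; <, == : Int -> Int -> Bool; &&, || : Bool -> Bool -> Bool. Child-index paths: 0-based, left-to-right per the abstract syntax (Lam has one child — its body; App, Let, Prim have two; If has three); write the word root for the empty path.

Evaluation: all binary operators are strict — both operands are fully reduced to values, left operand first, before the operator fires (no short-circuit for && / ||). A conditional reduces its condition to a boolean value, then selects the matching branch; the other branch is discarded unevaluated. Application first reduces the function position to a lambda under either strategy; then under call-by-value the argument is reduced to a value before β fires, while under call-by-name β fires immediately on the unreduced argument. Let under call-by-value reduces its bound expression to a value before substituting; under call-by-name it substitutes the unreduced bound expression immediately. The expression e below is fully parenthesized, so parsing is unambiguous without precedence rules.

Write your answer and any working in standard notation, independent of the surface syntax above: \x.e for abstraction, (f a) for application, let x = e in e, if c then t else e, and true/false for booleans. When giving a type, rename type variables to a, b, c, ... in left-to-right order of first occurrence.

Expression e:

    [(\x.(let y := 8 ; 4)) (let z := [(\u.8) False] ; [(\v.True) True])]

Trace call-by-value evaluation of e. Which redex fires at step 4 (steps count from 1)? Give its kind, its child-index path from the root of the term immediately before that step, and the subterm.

Answer: beta at root : ((\x.(let y = 8 in 4)) true)

Working:
step 0: ((\x.(let y = 8 in 4)) (let z = ((\u.8) false) in ((\v.true) true)))
step 1: [beta@1.0] ((\x.(let y = 8 in 4)) (let z = 8 in ((\v.true) true)))
step 2: [let@1] ((\x.(let y = 8 in 4)) ((\v.true) true))
step 3: [beta@1] ((\x.(let y = 8 in 4)) true)
step 4: [beta@root] (let y = 8 in 4)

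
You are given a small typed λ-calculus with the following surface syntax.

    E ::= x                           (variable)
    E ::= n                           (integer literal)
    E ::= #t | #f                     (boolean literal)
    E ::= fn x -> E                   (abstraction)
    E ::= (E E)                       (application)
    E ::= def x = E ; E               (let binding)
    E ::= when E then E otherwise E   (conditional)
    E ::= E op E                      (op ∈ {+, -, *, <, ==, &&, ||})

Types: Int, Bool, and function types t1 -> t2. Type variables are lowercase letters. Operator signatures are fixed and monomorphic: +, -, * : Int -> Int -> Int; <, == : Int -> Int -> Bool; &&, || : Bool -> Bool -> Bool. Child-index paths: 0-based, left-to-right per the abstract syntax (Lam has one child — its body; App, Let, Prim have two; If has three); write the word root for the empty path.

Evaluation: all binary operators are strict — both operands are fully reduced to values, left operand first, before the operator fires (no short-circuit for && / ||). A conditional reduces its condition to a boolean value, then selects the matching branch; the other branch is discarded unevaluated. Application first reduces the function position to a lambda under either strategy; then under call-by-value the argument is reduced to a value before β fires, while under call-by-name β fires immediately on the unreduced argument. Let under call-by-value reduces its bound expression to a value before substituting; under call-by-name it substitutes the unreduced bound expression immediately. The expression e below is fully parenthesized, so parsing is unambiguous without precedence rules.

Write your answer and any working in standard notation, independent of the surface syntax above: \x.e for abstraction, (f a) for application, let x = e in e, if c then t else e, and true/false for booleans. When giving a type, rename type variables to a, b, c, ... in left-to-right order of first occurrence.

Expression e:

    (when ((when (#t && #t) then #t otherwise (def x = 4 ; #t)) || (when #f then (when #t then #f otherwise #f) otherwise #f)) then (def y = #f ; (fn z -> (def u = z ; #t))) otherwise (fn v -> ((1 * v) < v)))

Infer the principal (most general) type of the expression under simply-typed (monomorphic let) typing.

Derivation:
  unify Bool ~ Bool
  unify Bool ~ Bool
  unify Bool ~ Bool
let x : Int
  unify Bool ~ Bool
  unify Bool ~ Bool
  unify Bool ~ Bool
  unify Bool ~ Bool
  unify Bool ~ Bool
  unify Bool ~ Bool
  unify Bool ~ Bool
  unify Bool ~ Bool
let y : Bool
z : a
let u : a
\z._ : a -> Bool
  unify Int ~ Int
v : b
  unify b ~ Int
  unify Int ~ Int
v : Int
  unify Int ~ Int
\v._ : Int -> Bool
  unify a -> Bool ~ Int -> Bool
  unify a ~ Int
  unify Bool ~ Bool

Answer: Int -> Bool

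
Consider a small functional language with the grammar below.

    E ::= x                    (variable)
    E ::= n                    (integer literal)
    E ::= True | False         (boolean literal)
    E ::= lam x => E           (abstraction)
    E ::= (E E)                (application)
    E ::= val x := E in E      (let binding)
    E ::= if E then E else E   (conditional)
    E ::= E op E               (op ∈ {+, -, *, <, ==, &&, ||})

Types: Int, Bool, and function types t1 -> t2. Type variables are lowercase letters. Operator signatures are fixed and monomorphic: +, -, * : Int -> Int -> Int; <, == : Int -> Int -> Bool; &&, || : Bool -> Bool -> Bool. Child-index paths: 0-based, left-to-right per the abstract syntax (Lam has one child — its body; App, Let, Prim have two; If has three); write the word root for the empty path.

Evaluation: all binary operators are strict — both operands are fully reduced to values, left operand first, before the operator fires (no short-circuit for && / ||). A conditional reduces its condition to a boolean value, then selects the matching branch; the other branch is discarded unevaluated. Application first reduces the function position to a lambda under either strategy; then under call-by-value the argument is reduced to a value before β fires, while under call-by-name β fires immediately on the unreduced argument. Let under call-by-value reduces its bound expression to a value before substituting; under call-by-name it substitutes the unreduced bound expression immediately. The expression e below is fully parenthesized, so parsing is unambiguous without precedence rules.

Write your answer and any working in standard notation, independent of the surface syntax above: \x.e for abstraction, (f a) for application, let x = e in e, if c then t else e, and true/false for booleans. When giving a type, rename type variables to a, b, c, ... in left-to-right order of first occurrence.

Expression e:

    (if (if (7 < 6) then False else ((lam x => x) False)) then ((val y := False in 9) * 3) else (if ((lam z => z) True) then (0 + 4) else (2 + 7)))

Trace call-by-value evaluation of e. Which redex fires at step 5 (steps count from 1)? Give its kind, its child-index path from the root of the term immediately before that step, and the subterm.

Answer: beta at 0 : ((\z.z) true)

Working:
step 0: (if (if (7 < 6) then false else ((\x.x) false)) then ((let y = false in 9) * 3) else (if ((\z.z) true) then (0 + 4) else (2 + 7)))
step 1: [delta@0.0] (if (if false then false else ((\x.x) false)) then ((let y = false in 9) * 3) else (if ((\z.z) true) then (0 + 4) else (2 + 7)))
step 2: [if@0] (if ((\x.x) false) then ((let y = false in 9) * 3) else (if ((\z.z) true) then (0 + 4) else (2 + 7)))
step 3: [beta@0] (if false then ((let y = false in 9) * 3) else (if ((\z.z) true) then (0 + 4) else (2 + 7)))
step 4: [if@root] (if ((\z.z) true) then (0 + 4) else (2 + 7))
step 5: [beta@0] (if true then (0 + 4) else (2 + 7))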